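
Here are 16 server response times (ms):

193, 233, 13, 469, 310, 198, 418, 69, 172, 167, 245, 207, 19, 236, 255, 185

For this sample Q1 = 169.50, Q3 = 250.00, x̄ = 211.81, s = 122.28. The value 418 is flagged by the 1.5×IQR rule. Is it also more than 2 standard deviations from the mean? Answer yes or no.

z = (418 − 211.81) / 122.28 = 1.69.
|z| = 1.69 ≤ 2.

no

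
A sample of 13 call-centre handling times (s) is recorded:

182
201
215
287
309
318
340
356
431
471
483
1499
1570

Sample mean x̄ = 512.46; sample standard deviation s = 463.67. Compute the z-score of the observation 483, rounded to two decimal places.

z = (483 − 512.46) / 463.67 = -0.06.

-0.06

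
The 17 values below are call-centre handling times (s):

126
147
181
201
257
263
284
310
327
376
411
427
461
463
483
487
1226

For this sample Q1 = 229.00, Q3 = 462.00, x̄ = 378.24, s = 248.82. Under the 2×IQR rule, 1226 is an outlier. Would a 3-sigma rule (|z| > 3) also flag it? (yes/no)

yes

z = (1226 − 378.24) / 248.82 = 3.41.
|z| = 3.41 > 3.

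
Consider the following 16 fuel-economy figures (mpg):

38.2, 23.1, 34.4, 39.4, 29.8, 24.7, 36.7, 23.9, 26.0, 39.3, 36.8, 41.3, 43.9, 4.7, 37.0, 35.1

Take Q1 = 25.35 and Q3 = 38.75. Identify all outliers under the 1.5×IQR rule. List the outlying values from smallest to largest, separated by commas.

IQR = Q3 − Q1 = 38.75 − 25.35 = 13.40.
Lower fence = Q1 − 1.5·IQR = 25.35 − 20.10 = 5.25.
Upper fence = Q3 + 1.5·IQR = 38.75 + 20.10 = 58.85.
4.7 < 5.25 → outlier.
All remaining values lie within [5.25, 58.85].

4.7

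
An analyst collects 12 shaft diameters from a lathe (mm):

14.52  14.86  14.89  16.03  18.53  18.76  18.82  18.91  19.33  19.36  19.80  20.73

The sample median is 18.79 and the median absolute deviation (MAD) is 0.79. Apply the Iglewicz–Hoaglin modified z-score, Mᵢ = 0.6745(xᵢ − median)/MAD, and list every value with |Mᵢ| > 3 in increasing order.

14.52, 14.86, 14.89

|Mᵢ| > 3 ⇔ |xᵢ − 18.79| > 3·0.79/0.6745 = 3.51.
So outliers lie outside [15.28, 22.30].
14.52: M = -3.65 → outlier.
14.86: M = -3.36 → outlier.
14.89: M = -3.33 → outlier.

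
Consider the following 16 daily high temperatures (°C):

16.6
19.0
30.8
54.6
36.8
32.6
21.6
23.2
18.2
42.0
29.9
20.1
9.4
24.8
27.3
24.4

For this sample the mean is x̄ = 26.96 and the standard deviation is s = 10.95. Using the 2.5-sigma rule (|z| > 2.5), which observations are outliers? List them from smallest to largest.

Cutoffs at x̄ ± 2.5s: 26.96 ± 2.5·10.95 = [-0.415, 54.335].
54.6: z = 2.52, |z| > 2.5 → outlier.
Every other value lies within [-0.415, 54.335].

54.6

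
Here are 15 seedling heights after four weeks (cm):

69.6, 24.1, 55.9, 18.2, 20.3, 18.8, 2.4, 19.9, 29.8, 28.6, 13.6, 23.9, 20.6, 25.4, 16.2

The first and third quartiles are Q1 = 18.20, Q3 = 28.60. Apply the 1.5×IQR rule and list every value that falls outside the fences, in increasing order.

IQR = Q3 − Q1 = 28.60 − 18.20 = 10.40.
Lower fence = Q1 − 1.5·IQR = 18.20 − 15.60 = 2.60.
Upper fence = Q3 + 1.5·IQR = 28.60 + 15.60 = 44.20.
2.4 < 2.60 → outlier.
55.9 > 44.20 → outlier.
69.6 > 44.20 → outlier.
All remaining values lie within [2.60, 44.20].

2.4, 55.9, 69.6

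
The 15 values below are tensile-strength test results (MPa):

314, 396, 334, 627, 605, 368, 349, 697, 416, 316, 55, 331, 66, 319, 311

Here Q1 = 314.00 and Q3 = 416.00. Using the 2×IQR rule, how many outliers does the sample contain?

4

IQR = 102.00; fences at 314.00 − 204.00 = 110.00 and 416.00 + 204.00 = 620.00.
Outside the cutoffs: 55, 66, 627, 697.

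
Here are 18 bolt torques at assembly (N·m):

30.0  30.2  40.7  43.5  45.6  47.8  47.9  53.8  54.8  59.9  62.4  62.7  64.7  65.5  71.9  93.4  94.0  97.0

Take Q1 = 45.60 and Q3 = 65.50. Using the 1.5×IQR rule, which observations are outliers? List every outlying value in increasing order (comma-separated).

IQR = Q3 − Q1 = 65.50 − 45.60 = 19.90.
Lower fence = Q1 − 1.5·IQR = 45.60 − 29.85 = 15.75.
Upper fence = Q3 + 1.5·IQR = 65.50 + 29.85 = 95.35.
97.0 > 95.35 → outlier.
All remaining values lie within [15.75, 95.35].

97.0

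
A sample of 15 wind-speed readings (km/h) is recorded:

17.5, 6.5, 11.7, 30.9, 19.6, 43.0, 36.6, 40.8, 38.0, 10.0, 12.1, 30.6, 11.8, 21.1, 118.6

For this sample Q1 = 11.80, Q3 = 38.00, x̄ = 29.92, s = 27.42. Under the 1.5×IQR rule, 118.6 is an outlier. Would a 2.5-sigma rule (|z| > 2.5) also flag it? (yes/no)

yes

z = (118.6 − 29.92) / 27.42 = 3.23.
|z| = 3.23 > 2.5.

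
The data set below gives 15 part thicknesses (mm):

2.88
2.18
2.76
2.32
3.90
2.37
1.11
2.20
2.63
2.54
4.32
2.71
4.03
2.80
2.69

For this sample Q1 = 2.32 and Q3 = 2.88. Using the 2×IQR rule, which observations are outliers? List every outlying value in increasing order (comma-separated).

1.11, 4.03, 4.32

IQR = Q3 − Q1 = 2.88 − 2.32 = 0.56.
Lower fence = Q1 − 2·IQR = 2.32 − 1.12 = 1.20.
Upper fence = Q3 + 2·IQR = 2.88 + 1.12 = 4.00.
1.11 < 1.20 → outlier.
4.03 > 4.00 → outlier.
4.32 > 4.00 → outlier.
All remaining values lie within [1.20, 4.00].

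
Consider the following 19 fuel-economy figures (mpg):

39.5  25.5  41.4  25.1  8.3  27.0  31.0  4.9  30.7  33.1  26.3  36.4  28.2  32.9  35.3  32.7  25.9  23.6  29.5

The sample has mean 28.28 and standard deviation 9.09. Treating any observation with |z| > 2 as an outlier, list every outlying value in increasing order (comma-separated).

Cutoffs at x̄ ± 2s: 28.28 ± 2·9.09 = [10.10, 46.46].
4.9: z = -2.57, |z| > 2 → outlier.
8.3: z = -2.20, |z| > 2 → outlier.
Every other value lies within [10.10, 46.46].

4.9, 8.3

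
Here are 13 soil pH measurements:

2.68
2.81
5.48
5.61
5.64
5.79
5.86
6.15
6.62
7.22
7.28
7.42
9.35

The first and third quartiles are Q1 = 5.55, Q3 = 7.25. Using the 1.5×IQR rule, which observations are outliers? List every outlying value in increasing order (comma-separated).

2.68, 2.81

IQR = Q3 − Q1 = 7.25 − 5.55 = 1.70.
Lower fence = Q1 − 1.5·IQR = 5.55 − 2.55 = 3.00.
Upper fence = Q3 + 1.5·IQR = 7.25 + 2.55 = 9.80.
2.68 < 3.00 → outlier.
2.81 < 3.00 → outlier.
All remaining values lie within [3.00, 9.80].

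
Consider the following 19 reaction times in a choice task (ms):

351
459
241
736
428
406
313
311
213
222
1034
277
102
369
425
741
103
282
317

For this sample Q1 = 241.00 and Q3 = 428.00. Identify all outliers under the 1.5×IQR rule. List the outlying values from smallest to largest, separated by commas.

IQR = Q3 − Q1 = 428.00 − 241.00 = 187.00.
Lower fence = Q1 − 1.5·IQR = 241.00 − 280.50 = -39.50.
Upper fence = Q3 + 1.5·IQR = 428.00 + 280.50 = 708.50.
736 > 708.50 → outlier.
741 > 708.50 → outlier.
1034 > 708.50 → outlier.
All remaining values lie within [-39.50, 708.50].

736, 741, 1034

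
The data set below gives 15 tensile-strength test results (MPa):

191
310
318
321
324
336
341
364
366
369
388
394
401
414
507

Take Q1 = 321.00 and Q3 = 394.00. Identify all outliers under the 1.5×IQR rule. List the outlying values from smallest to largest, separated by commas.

191, 507

IQR = Q3 − Q1 = 394.00 − 321.00 = 73.00.
Lower fence = Q1 − 1.5·IQR = 321.00 − 109.50 = 211.50.
Upper fence = Q3 + 1.5·IQR = 394.00 + 109.50 = 503.50.
191 < 211.50 → outlier.
507 > 503.50 → outlier.
All remaining values lie within [211.50, 503.50].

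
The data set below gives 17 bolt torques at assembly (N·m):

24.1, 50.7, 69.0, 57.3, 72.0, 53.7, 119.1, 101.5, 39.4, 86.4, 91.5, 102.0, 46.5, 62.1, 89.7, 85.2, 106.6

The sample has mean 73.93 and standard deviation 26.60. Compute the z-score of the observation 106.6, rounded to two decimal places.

z = (106.6 − 73.93) / 26.60 = 1.23.

1.23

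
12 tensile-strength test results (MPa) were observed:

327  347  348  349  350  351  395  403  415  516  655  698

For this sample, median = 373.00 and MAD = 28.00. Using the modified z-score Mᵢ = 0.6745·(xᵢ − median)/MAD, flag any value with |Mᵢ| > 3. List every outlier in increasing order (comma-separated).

516, 655, 698

|Mᵢ| > 3 ⇔ |xᵢ − 373.00| > 3·28.00/0.6745 = 124.54.
So outliers lie outside [248.46, 497.54].
516: M = 3.44 → outlier.
655: M = 6.79 → outlier.
698: M = 7.83 → outlier.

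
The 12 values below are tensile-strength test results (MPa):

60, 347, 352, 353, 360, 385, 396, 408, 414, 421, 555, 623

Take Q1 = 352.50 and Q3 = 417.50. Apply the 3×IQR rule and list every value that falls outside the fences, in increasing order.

60, 623

IQR = Q3 − Q1 = 417.50 − 352.50 = 65.00.
Lower fence = Q1 − 3·IQR = 352.50 − 195.00 = 157.50.
Upper fence = Q3 + 3·IQR = 417.50 + 195.00 = 612.50.
60 < 157.50 → outlier.
623 > 612.50 → outlier.
All remaining values lie within [157.50, 612.50].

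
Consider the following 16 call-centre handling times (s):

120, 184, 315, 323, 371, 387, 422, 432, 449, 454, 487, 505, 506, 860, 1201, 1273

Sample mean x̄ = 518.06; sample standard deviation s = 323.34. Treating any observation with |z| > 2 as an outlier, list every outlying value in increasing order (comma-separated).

1201, 1273

Cutoffs at x̄ ± 2s: 518.06 ± 2·323.34 = [-128.62, 1164.74].
1201: z = 2.11, |z| > 2 → outlier.
1273: z = 2.33, |z| > 2 → outlier.
Every other value lies within [-128.62, 1164.74].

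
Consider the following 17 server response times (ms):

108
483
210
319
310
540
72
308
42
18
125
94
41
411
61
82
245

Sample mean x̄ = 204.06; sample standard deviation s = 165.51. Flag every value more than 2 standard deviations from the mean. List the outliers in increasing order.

540

Cutoffs at x̄ ± 2s: 204.06 ± 2·165.51 = [-126.96, 535.08].
540: z = 2.03, |z| > 2 → outlier.
Every other value lies within [-126.96, 535.08].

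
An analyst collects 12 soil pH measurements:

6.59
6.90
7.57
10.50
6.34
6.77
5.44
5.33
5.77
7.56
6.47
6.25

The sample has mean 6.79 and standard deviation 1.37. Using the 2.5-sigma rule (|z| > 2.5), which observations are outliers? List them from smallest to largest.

Cutoffs at x̄ ± 2.5s: 6.79 ± 2.5·1.37 = [3.365, 10.215].
10.50: z = 2.71, |z| > 2.5 → outlier.
Every other value lies within [3.365, 10.215].

10.50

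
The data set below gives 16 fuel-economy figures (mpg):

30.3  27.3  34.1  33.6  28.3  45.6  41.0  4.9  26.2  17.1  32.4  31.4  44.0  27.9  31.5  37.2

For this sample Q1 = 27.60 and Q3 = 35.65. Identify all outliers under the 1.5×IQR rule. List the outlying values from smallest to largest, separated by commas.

IQR = Q3 − Q1 = 35.65 − 27.60 = 8.05.
Lower fence = Q1 − 1.5·IQR = 27.60 − 12.075 = 15.525.
Upper fence = Q3 + 1.5·IQR = 35.65 + 12.075 = 47.725.
4.9 < 15.525 → outlier.
All remaining values lie within [15.525, 47.725].

4.9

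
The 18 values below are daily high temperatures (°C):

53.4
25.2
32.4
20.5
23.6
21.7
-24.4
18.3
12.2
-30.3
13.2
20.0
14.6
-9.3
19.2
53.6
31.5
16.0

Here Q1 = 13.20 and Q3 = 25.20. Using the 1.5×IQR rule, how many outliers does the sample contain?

5

IQR = 12.00; fences at 13.20 − 18.00 = -4.80 and 25.20 + 18.00 = 43.20.
Outside the cutoffs: -30.3, -24.4, -9.3, 53.4, 53.6.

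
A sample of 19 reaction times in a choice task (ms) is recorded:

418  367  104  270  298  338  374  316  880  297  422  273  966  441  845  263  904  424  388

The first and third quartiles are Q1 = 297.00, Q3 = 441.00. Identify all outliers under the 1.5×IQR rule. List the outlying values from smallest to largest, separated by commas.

845, 880, 904, 966

IQR = Q3 − Q1 = 441.00 − 297.00 = 144.00.
Lower fence = Q1 − 1.5·IQR = 297.00 − 216.00 = 81.00.
Upper fence = Q3 + 1.5·IQR = 441.00 + 216.00 = 657.00.
845 > 657.00 → outlier.
880 > 657.00 → outlier.
904 > 657.00 → outlier.
966 > 657.00 → outlier.
All remaining values lie within [81.00, 657.00].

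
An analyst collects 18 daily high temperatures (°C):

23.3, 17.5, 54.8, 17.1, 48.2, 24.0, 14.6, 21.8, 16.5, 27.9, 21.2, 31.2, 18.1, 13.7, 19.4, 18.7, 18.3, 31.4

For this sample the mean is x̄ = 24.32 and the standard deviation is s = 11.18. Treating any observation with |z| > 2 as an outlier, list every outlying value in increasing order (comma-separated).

Cutoffs at x̄ ± 2s: 24.32 ± 2·11.18 = [1.96, 46.68].
48.2: z = 2.14, |z| > 2 → outlier.
54.8: z = 2.73, |z| > 2 → outlier.
Every other value lies within [1.96, 46.68].

48.2, 54.8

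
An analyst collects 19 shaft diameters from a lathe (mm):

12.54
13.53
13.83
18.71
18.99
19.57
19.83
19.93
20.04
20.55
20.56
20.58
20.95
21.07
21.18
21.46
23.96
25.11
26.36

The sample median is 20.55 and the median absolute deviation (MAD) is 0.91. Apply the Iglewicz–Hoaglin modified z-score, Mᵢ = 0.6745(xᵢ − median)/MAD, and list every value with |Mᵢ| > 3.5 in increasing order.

|Mᵢ| > 3.5 ⇔ |xᵢ − 20.55| > 3.5·0.91/0.6745 = 4.72.
So outliers lie outside [15.83, 25.27].
12.54: M = -5.94 → outlier.
13.53: M = -5.20 → outlier.
13.83: M = -4.98 → outlier.
26.36: M = 4.31 → outlier.

12.54, 13.53, 13.83, 26.36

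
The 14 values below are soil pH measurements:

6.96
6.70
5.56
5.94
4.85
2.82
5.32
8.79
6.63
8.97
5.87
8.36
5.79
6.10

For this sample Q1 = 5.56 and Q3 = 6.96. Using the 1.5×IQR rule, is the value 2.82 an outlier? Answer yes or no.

yes

IQR = Q3 − Q1 = 6.96 − 5.56 = 1.40.
Lower fence = Q1 − 1.5·IQR = 5.56 − 2.10 = 3.46.
Upper fence = Q3 + 1.5·IQR = 6.96 + 2.10 = 9.06.
2.82 lies below the lower fence.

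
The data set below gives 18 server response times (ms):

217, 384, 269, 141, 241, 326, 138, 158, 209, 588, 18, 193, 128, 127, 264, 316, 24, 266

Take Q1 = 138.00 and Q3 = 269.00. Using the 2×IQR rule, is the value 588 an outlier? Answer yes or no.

IQR = Q3 − Q1 = 269.00 − 138.00 = 131.00.
Lower fence = Q1 − 2·IQR = 138.00 − 262.00 = -124.00.
Upper fence = Q3 + 2·IQR = 269.00 + 262.00 = 531.00.
588 lies above the upper fence.

yes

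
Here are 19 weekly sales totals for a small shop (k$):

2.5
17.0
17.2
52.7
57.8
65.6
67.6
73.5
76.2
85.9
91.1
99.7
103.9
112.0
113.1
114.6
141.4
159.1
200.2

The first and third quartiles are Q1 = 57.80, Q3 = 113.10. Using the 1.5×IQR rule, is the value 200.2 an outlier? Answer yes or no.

yes

IQR = Q3 − Q1 = 113.10 − 57.80 = 55.30.
Lower fence = Q1 − 1.5·IQR = 57.80 − 82.95 = -25.15.
Upper fence = Q3 + 1.5·IQR = 113.10 + 82.95 = 196.05.
200.2 lies above the upper fence.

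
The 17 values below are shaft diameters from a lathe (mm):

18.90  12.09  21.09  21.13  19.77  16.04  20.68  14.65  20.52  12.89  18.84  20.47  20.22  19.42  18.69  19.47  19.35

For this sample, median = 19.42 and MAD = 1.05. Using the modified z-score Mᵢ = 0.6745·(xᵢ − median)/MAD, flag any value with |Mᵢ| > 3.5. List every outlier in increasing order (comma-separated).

12.09, 12.89

|Mᵢ| > 3.5 ⇔ |xᵢ − 19.42| > 3.5·1.05/0.6745 = 5.45.
So outliers lie outside [13.97, 24.87].
12.09: M = -4.71 → outlier.
12.89: M = -4.19 → outlier.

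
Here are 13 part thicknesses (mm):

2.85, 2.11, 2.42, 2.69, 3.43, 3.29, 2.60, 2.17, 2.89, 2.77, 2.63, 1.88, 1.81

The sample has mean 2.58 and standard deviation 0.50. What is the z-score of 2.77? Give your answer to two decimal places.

0.38

z = (2.77 − 2.58) / 0.50 = 0.38.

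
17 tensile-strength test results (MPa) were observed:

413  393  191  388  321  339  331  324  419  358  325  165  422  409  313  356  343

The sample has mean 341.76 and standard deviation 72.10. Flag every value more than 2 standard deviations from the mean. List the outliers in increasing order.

165, 191

Cutoffs at x̄ ± 2s: 341.76 ± 2·72.10 = [197.56, 485.96].
165: z = -2.45, |z| > 2 → outlier.
191: z = -2.09, |z| > 2 → outlier.
Every other value lies within [197.56, 485.96].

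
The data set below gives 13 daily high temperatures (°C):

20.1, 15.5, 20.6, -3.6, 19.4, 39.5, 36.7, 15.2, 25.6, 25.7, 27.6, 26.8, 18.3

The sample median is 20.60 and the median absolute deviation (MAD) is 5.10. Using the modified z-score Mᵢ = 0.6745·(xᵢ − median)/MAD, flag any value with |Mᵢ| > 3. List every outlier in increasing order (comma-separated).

|Mᵢ| > 3 ⇔ |xᵢ − 20.60| > 3·5.10/0.6745 = 22.68.
So outliers lie outside [-2.08, 43.28].
-3.6: M = -3.20 → outlier.

-3.6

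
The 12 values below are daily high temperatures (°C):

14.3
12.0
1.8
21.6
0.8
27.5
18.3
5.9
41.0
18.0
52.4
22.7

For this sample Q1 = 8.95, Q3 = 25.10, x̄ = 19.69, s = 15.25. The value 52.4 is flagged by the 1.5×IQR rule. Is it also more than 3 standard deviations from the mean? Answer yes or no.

z = (52.4 − 19.69) / 15.25 = 2.14.
|z| = 2.14 ≤ 3.

no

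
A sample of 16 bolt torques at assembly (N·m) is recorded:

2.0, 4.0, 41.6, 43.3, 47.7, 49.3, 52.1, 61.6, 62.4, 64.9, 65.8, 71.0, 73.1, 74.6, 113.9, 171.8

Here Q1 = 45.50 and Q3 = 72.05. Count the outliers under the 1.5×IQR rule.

IQR = 26.55; fences at 45.50 − 39.825 = 5.675 and 72.05 + 39.825 = 111.875.
Outside the cutoffs: 2.0, 4.0, 113.9, 171.8.

4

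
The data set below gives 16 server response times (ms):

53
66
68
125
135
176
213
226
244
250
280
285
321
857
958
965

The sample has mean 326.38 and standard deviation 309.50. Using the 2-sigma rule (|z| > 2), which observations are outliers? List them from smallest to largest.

Cutoffs at x̄ ± 2s: 326.38 ± 2·309.50 = [-292.62, 945.38].
958: z = 2.04, |z| > 2 → outlier.
965: z = 2.06, |z| > 2 → outlier.
Every other value lies within [-292.62, 945.38].

958, 965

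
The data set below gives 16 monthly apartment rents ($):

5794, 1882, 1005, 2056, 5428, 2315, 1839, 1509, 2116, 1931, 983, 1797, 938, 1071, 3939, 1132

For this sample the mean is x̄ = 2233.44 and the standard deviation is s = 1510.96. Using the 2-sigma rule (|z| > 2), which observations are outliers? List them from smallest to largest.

5428, 5794

Cutoffs at x̄ ± 2s: 2233.44 ± 2·1510.96 = [-788.48, 5255.36].
5428: z = 2.11, |z| > 2 → outlier.
5794: z = 2.36, |z| > 2 → outlier.
Every other value lies within [-788.48, 5255.36].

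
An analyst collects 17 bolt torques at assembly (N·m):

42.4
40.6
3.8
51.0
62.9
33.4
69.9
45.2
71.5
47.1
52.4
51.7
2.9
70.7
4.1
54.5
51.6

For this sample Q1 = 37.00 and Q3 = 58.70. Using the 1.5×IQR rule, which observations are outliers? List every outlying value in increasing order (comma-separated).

IQR = Q3 − Q1 = 58.70 − 37.00 = 21.70.
Lower fence = Q1 − 1.5·IQR = 37.00 − 32.55 = 4.45.
Upper fence = Q3 + 1.5·IQR = 58.70 + 32.55 = 91.25.
2.9 < 4.45 → outlier.
3.8 < 4.45 → outlier.
4.1 < 4.45 → outlier.
All remaining values lie within [4.45, 91.25].

2.9, 3.8, 4.1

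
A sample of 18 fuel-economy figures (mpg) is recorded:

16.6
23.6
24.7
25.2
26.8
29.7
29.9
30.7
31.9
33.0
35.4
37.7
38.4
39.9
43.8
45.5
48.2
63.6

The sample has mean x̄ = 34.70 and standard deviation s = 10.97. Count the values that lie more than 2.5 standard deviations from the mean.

Cutoffs: x̄ ± 2.5s = [7.275, 62.125].
Outside the cutoffs: 63.6.

1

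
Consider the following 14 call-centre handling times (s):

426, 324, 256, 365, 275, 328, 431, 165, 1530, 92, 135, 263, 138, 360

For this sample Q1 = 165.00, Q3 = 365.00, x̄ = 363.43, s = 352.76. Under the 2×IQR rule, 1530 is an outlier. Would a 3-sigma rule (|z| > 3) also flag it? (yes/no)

yes

z = (1530 − 363.43) / 352.76 = 3.31.
|z| = 3.31 > 3.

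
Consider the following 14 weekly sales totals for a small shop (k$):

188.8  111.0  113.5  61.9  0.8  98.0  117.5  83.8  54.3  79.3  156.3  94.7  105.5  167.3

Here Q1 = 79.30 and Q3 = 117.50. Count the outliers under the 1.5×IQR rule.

2

IQR = 38.20; fences at 79.30 − 57.30 = 22.00 and 117.50 + 57.30 = 174.80.
Outside the cutoffs: 0.8, 188.8.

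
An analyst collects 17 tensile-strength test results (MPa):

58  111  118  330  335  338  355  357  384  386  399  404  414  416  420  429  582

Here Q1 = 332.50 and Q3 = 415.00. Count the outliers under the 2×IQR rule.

4

IQR = 82.50; fences at 332.50 − 165.00 = 167.50 and 415.00 + 165.00 = 580.00.
Outside the cutoffs: 58, 111, 118, 582.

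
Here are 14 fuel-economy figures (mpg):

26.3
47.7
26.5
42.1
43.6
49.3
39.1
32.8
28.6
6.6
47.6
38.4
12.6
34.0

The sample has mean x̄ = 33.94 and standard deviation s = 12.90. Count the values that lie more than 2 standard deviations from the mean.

Cutoffs: x̄ ± 2s = [8.14, 59.74].
Outside the cutoffs: 6.6.

1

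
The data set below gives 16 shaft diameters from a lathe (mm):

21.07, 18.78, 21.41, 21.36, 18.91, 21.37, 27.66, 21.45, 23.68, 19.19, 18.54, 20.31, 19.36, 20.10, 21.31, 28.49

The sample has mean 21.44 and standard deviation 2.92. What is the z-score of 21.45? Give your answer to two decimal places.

z = (21.45 − 21.44) / 2.92 = 0.00.

0.00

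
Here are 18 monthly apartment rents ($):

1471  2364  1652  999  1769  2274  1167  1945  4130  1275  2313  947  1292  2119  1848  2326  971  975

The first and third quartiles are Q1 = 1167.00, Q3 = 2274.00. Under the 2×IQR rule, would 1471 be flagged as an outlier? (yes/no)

no

IQR = Q3 − Q1 = 2274.00 − 1167.00 = 1107.00.
Lower fence = Q1 − 2·IQR = 1167.00 − 2214.00 = -1047.00.
Upper fence = Q3 + 2·IQR = 2274.00 + 2214.00 = 4488.00.
1471 lies within [-1047.00, 4488.00].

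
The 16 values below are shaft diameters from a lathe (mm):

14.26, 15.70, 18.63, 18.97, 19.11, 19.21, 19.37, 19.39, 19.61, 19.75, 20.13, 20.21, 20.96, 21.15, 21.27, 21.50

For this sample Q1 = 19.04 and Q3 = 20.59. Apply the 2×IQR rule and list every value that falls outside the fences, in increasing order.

14.26, 15.70

IQR = Q3 − Q1 = 20.59 − 19.04 = 1.55.
Lower fence = Q1 − 2·IQR = 19.04 − 3.10 = 15.94.
Upper fence = Q3 + 2·IQR = 20.59 + 3.10 = 23.69.
14.26 < 15.94 → outlier.
15.70 < 15.94 → outlier.
All remaining values lie within [15.94, 23.69].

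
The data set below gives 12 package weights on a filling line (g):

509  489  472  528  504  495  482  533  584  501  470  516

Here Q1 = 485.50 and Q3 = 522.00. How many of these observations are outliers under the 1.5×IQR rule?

IQR = 36.50; fences at 485.50 − 54.75 = 430.75 and 522.00 + 54.75 = 576.75.
Outside the cutoffs: 584.

1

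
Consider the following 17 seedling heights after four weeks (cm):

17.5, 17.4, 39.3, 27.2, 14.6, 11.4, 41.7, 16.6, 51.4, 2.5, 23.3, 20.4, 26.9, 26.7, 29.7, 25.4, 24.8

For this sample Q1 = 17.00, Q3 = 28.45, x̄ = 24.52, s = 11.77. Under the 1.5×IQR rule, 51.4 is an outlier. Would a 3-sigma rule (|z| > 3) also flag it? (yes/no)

z = (51.4 − 24.52) / 11.77 = 2.28.
|z| = 2.28 ≤ 3.

no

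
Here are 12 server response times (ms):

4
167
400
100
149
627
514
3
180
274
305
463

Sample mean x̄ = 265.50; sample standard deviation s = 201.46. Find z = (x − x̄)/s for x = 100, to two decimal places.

-0.82

z = (100 − 265.50) / 201.46 = -0.82.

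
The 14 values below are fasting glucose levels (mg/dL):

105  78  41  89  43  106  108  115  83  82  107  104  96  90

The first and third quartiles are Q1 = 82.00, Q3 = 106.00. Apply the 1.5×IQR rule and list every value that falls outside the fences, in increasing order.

IQR = Q3 − Q1 = 106.00 − 82.00 = 24.00.
Lower fence = Q1 − 1.5·IQR = 82.00 − 36.00 = 46.00.
Upper fence = Q3 + 1.5·IQR = 106.00 + 36.00 = 142.00.
41 < 46.00 → outlier.
43 < 46.00 → outlier.
All remaining values lie within [46.00, 142.00].

41, 43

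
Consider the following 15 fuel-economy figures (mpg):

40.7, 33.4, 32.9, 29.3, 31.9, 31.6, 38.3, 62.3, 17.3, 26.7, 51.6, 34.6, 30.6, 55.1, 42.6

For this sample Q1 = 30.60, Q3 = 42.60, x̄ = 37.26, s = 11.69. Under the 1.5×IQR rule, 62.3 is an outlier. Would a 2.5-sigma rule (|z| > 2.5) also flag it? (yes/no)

z = (62.3 − 37.26) / 11.69 = 2.14.
|z| = 2.14 ≤ 2.5.

no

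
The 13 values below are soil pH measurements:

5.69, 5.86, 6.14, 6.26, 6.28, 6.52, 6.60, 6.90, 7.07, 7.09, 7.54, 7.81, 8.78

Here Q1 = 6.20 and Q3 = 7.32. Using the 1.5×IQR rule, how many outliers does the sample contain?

IQR = 1.12; fences at 6.20 − 1.68 = 4.52 and 7.32 + 1.68 = 9.00.
Every value lies within the cutoffs.

0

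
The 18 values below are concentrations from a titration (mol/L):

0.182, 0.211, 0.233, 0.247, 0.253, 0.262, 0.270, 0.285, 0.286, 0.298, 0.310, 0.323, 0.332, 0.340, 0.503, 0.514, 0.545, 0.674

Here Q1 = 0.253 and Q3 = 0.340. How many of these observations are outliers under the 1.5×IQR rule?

4

IQR = 0.087; fences at 0.253 − 0.1305 = 0.1225 and 0.340 + 0.1305 = 0.4705.
Outside the cutoffs: 0.503, 0.514, 0.545, 0.674.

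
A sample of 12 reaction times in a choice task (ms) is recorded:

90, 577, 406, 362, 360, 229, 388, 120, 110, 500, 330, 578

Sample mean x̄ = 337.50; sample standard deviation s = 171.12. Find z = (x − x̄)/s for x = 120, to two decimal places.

z = (120 − 337.50) / 171.12 = -1.27.

-1.27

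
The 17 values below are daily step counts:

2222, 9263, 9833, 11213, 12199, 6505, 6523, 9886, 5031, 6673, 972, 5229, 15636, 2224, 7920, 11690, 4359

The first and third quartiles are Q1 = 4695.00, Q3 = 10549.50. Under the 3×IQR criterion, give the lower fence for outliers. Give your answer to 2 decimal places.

IQR = Q3 − Q1 = 10549.50 − 4695.00 = 5854.50.
Lower fence = Q1 − 3·IQR = 4695.00 − 17563.50 = -12868.50.
Upper fence = Q3 + 3·IQR = 10549.50 + 17563.50 = 28113.00.

-12868.50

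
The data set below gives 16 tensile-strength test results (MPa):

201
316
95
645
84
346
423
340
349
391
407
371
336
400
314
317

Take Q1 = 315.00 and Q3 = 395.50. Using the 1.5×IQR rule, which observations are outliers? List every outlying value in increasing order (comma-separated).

IQR = Q3 − Q1 = 395.50 − 315.00 = 80.50.
Lower fence = Q1 − 1.5·IQR = 315.00 − 120.75 = 194.25.
Upper fence = Q3 + 1.5·IQR = 395.50 + 120.75 = 516.25.
84 < 194.25 → outlier.
95 < 194.25 → outlier.
645 > 516.25 → outlier.
All remaining values lie within [194.25, 516.25].

84, 95, 645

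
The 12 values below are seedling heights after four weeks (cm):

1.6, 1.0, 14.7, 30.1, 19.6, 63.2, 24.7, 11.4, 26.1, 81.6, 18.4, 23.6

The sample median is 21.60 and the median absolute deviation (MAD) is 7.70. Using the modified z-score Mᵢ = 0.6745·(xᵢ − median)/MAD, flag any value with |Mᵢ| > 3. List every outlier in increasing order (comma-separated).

63.2, 81.6

|Mᵢ| > 3 ⇔ |xᵢ − 21.60| > 3·7.70/0.6745 = 34.25.
So outliers lie outside [-12.65, 55.85].
63.2: M = 3.64 → outlier.
81.6: M = 5.26 → outlier.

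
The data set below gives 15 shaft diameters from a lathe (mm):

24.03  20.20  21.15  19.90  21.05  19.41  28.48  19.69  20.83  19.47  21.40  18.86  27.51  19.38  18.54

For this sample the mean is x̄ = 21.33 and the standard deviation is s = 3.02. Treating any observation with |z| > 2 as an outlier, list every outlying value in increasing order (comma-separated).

Cutoffs at x̄ ± 2s: 21.33 ± 2·3.02 = [15.29, 27.37].
27.51: z = 2.05, |z| > 2 → outlier.
28.48: z = 2.37, |z| > 2 → outlier.
Every other value lies within [15.29, 27.37].

27.51, 28.48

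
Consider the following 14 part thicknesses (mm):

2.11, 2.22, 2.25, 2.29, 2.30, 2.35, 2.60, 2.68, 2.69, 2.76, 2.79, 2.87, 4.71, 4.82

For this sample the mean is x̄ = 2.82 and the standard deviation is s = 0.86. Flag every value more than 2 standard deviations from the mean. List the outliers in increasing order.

Cutoffs at x̄ ± 2s: 2.82 ± 2·0.86 = [1.10, 4.54].
4.71: z = 2.20, |z| > 2 → outlier.
4.82: z = 2.33, |z| > 2 → outlier.
Every other value lies within [1.10, 4.54].

4.71, 4.82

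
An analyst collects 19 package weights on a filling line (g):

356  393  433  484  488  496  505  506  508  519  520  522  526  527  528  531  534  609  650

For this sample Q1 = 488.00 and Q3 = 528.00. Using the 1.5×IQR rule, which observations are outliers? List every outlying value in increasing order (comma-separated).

356, 393, 609, 650

IQR = Q3 − Q1 = 528.00 − 488.00 = 40.00.
Lower fence = Q1 − 1.5·IQR = 488.00 − 60.00 = 428.00.
Upper fence = Q3 + 1.5·IQR = 528.00 + 60.00 = 588.00.
356 < 428.00 → outlier.
393 < 428.00 → outlier.
609 > 588.00 → outlier.
650 > 588.00 → outlier.
All remaining values lie within [428.00, 588.00].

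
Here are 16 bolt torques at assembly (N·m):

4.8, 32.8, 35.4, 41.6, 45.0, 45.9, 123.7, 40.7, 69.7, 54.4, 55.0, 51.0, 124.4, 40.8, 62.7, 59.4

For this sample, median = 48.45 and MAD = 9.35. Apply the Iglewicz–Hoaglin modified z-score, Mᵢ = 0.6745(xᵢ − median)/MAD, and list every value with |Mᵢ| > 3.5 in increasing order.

|Mᵢ| > 3.5 ⇔ |xᵢ − 48.45| > 3.5·9.35/0.6745 = 48.52.
So outliers lie outside [-0.07, 96.97].
123.7: M = 5.43 → outlier.
124.4: M = 5.48 → outlier.

123.7, 124.4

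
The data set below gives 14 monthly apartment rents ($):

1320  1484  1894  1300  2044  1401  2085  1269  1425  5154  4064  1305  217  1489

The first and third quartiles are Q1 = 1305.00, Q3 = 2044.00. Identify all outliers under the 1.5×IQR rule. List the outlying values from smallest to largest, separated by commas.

IQR = Q3 − Q1 = 2044.00 − 1305.00 = 739.00.
Lower fence = Q1 − 1.5·IQR = 1305.00 − 1108.50 = 196.50.
Upper fence = Q3 + 1.5·IQR = 2044.00 + 1108.50 = 3152.50.
4064 > 3152.50 → outlier.
5154 > 3152.50 → outlier.
All remaining values lie within [196.50, 3152.50].

4064, 5154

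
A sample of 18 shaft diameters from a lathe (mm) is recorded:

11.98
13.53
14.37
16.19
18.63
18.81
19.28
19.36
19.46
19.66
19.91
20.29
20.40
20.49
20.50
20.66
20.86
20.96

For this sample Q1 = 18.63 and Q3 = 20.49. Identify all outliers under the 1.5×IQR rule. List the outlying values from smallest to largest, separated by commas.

11.98, 13.53, 14.37

IQR = Q3 − Q1 = 20.49 − 18.63 = 1.86.
Lower fence = Q1 − 1.5·IQR = 18.63 − 2.79 = 15.84.
Upper fence = Q3 + 1.5·IQR = 20.49 + 2.79 = 23.28.
11.98 < 15.84 → outlier.
13.53 < 15.84 → outlier.
14.37 < 15.84 → outlier.
All remaining values lie within [15.84, 23.28].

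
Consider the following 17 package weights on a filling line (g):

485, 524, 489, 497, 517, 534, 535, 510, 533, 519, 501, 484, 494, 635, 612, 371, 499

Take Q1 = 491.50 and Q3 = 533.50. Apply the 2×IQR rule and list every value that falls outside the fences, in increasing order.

371, 635

IQR = Q3 − Q1 = 533.50 − 491.50 = 42.00.
Lower fence = Q1 − 2·IQR = 491.50 − 84.00 = 407.50.
Upper fence = Q3 + 2·IQR = 533.50 + 84.00 = 617.50.
371 < 407.50 → outlier.
635 > 617.50 → outlier.
All remaining values lie within [407.50, 617.50].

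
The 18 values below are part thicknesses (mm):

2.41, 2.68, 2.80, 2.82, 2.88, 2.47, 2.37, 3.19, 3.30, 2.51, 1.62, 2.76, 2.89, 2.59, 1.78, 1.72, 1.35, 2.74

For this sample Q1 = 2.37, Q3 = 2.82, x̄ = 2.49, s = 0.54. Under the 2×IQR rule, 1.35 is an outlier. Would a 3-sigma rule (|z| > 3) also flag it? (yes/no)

no

z = (1.35 − 2.49) / 0.54 = -2.11.
|z| = 2.11 ≤ 3.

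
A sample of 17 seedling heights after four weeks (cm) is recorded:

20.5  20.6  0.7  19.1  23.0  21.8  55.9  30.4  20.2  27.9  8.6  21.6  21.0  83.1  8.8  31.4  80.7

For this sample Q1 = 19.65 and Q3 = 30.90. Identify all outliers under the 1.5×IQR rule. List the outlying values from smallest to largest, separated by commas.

IQR = Q3 − Q1 = 30.90 − 19.65 = 11.25.
Lower fence = Q1 − 1.5·IQR = 19.65 − 16.875 = 2.775.
Upper fence = Q3 + 1.5·IQR = 30.90 + 16.875 = 47.775.
0.7 < 2.775 → outlier.
55.9 > 47.775 → outlier.
80.7 > 47.775 → outlier.
83.1 > 47.775 → outlier.
All remaining values lie within [2.775, 47.775].

0.7, 55.9, 80.7, 83.1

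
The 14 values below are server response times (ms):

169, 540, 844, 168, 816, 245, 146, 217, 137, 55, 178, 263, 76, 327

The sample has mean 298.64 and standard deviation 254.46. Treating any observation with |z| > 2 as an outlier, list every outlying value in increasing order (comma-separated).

Cutoffs at x̄ ± 2s: 298.64 ± 2·254.46 = [-210.28, 807.56].
816: z = 2.03, |z| > 2 → outlier.
844: z = 2.14, |z| > 2 → outlier.
Every other value lies within [-210.28, 807.56].

816, 844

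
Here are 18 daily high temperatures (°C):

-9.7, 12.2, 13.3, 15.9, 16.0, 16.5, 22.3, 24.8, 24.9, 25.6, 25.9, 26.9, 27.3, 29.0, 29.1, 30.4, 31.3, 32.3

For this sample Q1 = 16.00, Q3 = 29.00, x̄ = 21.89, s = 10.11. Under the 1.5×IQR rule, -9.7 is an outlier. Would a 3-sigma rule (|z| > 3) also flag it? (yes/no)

yes

z = (-9.7 − 21.89) / 10.11 = -3.12.
|z| = 3.12 > 3.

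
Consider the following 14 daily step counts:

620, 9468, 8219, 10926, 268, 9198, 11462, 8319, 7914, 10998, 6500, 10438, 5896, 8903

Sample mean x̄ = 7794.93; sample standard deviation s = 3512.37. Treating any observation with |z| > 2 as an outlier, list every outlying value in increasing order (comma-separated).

Cutoffs at x̄ ± 2s: 7794.93 ± 2·3512.37 = [770.19, 14819.67].
268: z = -2.14, |z| > 2 → outlier.
620: z = -2.04, |z| > 2 → outlier.
Every other value lies within [770.19, 14819.67].

268, 620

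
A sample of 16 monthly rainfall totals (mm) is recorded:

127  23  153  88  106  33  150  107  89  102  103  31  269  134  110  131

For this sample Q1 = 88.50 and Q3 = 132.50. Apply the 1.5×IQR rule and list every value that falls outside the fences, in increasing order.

269

IQR = Q3 − Q1 = 132.50 − 88.50 = 44.00.
Lower fence = Q1 − 1.5·IQR = 88.50 − 66.00 = 22.50.
Upper fence = Q3 + 1.5·IQR = 132.50 + 66.00 = 198.50.
269 > 198.50 → outlier.
All remaining values lie within [22.50, 198.50].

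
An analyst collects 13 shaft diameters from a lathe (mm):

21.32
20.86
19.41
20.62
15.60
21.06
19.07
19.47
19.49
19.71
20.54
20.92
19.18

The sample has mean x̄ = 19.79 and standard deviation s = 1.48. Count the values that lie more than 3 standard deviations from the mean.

Cutoffs: x̄ ± 3s = [15.35, 24.23].
Every value lies within the cutoffs.

0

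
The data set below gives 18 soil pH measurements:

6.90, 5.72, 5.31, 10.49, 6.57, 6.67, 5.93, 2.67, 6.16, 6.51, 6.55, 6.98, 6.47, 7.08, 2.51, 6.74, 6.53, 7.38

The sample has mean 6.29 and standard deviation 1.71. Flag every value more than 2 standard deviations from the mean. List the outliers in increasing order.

2.51, 2.67, 10.49

Cutoffs at x̄ ± 2s: 6.29 ± 2·1.71 = [2.87, 9.71].
2.51: z = -2.21, |z| > 2 → outlier.
2.67: z = -2.12, |z| > 2 → outlier.
10.49: z = 2.46, |z| > 2 → outlier.
Every other value lies within [2.87, 9.71].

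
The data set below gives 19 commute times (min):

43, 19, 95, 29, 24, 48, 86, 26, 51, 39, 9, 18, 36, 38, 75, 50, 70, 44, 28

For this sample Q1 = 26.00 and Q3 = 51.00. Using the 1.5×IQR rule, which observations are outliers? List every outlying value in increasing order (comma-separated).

95

IQR = Q3 − Q1 = 51.00 − 26.00 = 25.00.
Lower fence = Q1 − 1.5·IQR = 26.00 − 37.50 = -11.50.
Upper fence = Q3 + 1.5·IQR = 51.00 + 37.50 = 88.50.
95 > 88.50 → outlier.
All remaining values lie within [-11.50, 88.50].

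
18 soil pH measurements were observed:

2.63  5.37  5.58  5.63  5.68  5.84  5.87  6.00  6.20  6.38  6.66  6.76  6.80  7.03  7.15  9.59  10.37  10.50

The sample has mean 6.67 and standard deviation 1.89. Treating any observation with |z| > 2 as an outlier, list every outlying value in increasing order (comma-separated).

2.63, 10.50

Cutoffs at x̄ ± 2s: 6.67 ± 2·1.89 = [2.89, 10.45].
2.63: z = -2.14, |z| > 2 → outlier.
10.50: z = 2.03, |z| > 2 → outlier.
Every other value lies within [2.89, 10.45].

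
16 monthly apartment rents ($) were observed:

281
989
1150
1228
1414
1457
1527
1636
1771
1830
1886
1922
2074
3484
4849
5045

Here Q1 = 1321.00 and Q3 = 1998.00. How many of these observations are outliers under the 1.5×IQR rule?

4

IQR = 677.00; fences at 1321.00 − 1015.50 = 305.50 and 1998.00 + 1015.50 = 3013.50.
Outside the cutoffs: 281, 3484, 4849, 5045.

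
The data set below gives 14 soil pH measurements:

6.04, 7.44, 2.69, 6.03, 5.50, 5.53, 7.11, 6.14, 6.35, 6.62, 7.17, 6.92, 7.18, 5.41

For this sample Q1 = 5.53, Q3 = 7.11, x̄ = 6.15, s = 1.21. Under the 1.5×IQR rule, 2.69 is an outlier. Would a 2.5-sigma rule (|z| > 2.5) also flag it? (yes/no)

z = (2.69 − 6.15) / 1.21 = -2.86.
|z| = 2.86 > 2.5.

yes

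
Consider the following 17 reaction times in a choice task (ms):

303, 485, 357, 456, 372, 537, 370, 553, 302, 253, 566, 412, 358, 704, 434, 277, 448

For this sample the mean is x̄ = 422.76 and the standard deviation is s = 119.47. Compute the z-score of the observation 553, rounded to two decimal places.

z = (553 − 422.76) / 119.47 = 1.09.

1.09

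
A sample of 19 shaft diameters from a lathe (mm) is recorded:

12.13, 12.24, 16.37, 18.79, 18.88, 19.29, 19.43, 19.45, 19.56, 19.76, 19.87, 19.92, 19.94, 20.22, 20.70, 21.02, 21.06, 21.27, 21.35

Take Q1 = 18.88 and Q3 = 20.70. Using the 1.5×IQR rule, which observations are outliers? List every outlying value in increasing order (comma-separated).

12.13, 12.24

IQR = Q3 − Q1 = 20.70 − 18.88 = 1.82.
Lower fence = Q1 − 1.5·IQR = 18.88 − 2.73 = 16.15.
Upper fence = Q3 + 1.5·IQR = 20.70 + 2.73 = 23.43.
12.13 < 16.15 → outlier.
12.24 < 16.15 → outlier.
All remaining values lie within [16.15, 23.43].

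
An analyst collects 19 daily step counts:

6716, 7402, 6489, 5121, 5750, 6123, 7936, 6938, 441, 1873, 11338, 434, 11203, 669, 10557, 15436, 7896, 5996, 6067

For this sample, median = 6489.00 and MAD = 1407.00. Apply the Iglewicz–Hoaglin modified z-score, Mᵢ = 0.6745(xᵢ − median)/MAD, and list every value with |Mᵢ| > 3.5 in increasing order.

15436

|Mᵢ| > 3.5 ⇔ |xᵢ − 6489.00| > 3.5·1407.00/0.6745 = 7300.96.
So outliers lie outside [-811.96, 13789.96].
15436: M = 4.29 → outlier.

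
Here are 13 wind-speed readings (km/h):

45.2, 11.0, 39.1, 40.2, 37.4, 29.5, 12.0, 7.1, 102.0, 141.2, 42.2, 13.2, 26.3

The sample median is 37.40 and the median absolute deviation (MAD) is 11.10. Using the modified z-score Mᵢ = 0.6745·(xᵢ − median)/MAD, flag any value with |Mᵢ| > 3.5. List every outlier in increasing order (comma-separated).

|Mᵢ| > 3.5 ⇔ |xᵢ − 37.40| > 3.5·11.10/0.6745 = 57.60.
So outliers lie outside [-20.20, 95.00].
102.0: M = 3.93 → outlier.
141.2: M = 6.31 → outlier.

102.0, 141.2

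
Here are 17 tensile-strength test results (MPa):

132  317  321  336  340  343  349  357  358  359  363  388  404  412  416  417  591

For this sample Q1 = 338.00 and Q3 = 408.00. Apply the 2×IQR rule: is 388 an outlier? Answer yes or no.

no

IQR = Q3 − Q1 = 408.00 − 338.00 = 70.00.
Lower fence = Q1 − 2·IQR = 338.00 − 140.00 = 198.00.
Upper fence = Q3 + 2·IQR = 408.00 + 140.00 = 548.00.
388 lies within [198.00, 548.00].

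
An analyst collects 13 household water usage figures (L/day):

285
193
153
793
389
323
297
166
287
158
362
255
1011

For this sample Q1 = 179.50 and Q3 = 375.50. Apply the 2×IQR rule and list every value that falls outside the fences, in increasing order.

IQR = Q3 − Q1 = 375.50 − 179.50 = 196.00.
Lower fence = Q1 − 2·IQR = 179.50 − 392.00 = -212.50.
Upper fence = Q3 + 2·IQR = 375.50 + 392.00 = 767.50.
793 > 767.50 → outlier.
1011 > 767.50 → outlier.
All remaining values lie within [-212.50, 767.50].

793, 1011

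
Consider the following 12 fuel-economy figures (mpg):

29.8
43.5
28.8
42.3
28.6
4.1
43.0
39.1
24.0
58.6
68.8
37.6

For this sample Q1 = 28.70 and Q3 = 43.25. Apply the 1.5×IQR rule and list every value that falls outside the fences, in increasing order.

IQR = Q3 − Q1 = 43.25 − 28.70 = 14.55.
Lower fence = Q1 − 1.5·IQR = 28.70 − 21.825 = 6.875.
Upper fence = Q3 + 1.5·IQR = 43.25 + 21.825 = 65.075.
4.1 < 6.875 → outlier.
68.8 > 65.075 → outlier.
All remaining values lie within [6.875, 65.075].

4.1, 68.8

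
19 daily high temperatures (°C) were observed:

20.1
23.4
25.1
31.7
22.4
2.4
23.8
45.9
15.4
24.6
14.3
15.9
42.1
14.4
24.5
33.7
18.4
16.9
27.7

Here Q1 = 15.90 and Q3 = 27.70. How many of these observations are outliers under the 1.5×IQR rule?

IQR = 11.80; fences at 15.90 − 17.70 = -1.80 and 27.70 + 17.70 = 45.40.
Outside the cutoffs: 45.9.

1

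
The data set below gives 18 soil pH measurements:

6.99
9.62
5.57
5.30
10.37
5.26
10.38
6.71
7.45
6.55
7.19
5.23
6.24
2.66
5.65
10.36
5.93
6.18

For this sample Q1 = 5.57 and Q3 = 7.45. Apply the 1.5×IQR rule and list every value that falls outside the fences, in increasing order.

2.66, 10.36, 10.37, 10.38

IQR = Q3 − Q1 = 7.45 − 5.57 = 1.88.
Lower fence = Q1 − 1.5·IQR = 5.57 − 2.82 = 2.75.
Upper fence = Q3 + 1.5·IQR = 7.45 + 2.82 = 10.27.
2.66 < 2.75 → outlier.
10.36 > 10.27 → outlier.
10.37 > 10.27 → outlier.
10.38 > 10.27 → outlier.
All remaining values lie within [2.75, 10.27].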